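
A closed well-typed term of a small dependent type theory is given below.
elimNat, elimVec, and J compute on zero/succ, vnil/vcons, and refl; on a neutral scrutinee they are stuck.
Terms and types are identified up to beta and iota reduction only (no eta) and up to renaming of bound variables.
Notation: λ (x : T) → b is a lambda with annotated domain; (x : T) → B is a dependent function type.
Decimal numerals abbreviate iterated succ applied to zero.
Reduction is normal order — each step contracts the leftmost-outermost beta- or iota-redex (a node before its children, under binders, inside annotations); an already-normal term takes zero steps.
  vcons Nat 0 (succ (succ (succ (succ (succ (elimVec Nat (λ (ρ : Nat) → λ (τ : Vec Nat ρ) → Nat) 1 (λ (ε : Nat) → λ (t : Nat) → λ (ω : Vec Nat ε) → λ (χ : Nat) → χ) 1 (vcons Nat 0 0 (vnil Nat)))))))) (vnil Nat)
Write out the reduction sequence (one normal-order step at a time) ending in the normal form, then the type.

normal-order reduction sequence:
  vcons Nat 0 (succ (succ (succ (succ (succ (elimVec Nat (λ (ρ : Nat) → λ (τ : Vec Nat ρ) → Nat) 1 (λ (ε : Nat) → λ (t : Nat) → λ (ω : Vec Nat ε) → λ (χ : Nat) → χ) 1 (vcons Nat 0 0 (vnil Nat)))))))) (vnil Nat)
  ~> vcons Nat 0 (succ (succ (succ (succ (succ ((λ (ρ : Nat) → λ (τ : Nat) → λ (ε : Vec Nat ρ) → λ (t : Nat) → t) 0 0 (vnil Nat) (elimVec Nat (λ (ω : Nat) → λ (χ : Vec Nat ω) → Nat) 1 (λ (c : Nat) → λ (ψ : Nat) → λ (η : Vec Nat c) → λ (o : Nat) → o) 0 (vnil Nat)))))))) (vnil Nat)
  ~> vcons Nat 0 (succ (succ (succ (succ (succ ((λ (ρ : Nat) → λ (τ : Vec Nat 0) → λ (ε : Nat) → ε) 0 (vnil Nat) (elimVec Nat (λ (t : Nat) → λ (ω : Vec Nat t) → Nat) 1 (λ (χ : Nat) → λ (c : Nat) → λ (ψ : Vec Nat χ) → λ (η : Nat) → η) 0 (vnil Nat)))))))) (vnil Nat)
  ~> vcons Nat 0 (succ (succ (succ (succ (succ ((λ (ρ : Vec Nat 0) → λ (τ : Nat) → τ) (vnil Nat) (elimVec Nat (λ (ε : Nat) → λ (t : Vec Nat ε) → Nat) 1 (λ (ω : Nat) → λ (χ : Nat) → λ (c : Vec Nat ω) → λ (ψ : Nat) → ψ) 0 (vnil Nat)))))))) (vnil Nat)
  ~> vcons Nat 0 (succ (succ (succ (succ (succ ((λ (ρ : Nat) → ρ) (elimVec Nat (λ (τ : Nat) → λ (ε : Vec Nat τ) → Nat) 1 (λ (t : Nat) → λ (ω : Nat) → λ (χ : Vec Nat t) → λ (c : Nat) → c) 0 (vnil Nat)))))))) (vnil Nat)
  ~> vcons Nat 0 (succ (succ (succ (succ (succ (elimVec Nat (λ (ρ : Nat) → λ (τ : Vec Nat ρ) → Nat) 1 (λ (ε : Nat) → λ (t : Nat) → λ (ω : Vec Nat ε) → λ (χ : Nat) → χ) 0 (vnil Nat))))))) (vnil Nat)
  ~> vcons Nat 0 6 (vnil Nat)
type:
  Vec Nat 1


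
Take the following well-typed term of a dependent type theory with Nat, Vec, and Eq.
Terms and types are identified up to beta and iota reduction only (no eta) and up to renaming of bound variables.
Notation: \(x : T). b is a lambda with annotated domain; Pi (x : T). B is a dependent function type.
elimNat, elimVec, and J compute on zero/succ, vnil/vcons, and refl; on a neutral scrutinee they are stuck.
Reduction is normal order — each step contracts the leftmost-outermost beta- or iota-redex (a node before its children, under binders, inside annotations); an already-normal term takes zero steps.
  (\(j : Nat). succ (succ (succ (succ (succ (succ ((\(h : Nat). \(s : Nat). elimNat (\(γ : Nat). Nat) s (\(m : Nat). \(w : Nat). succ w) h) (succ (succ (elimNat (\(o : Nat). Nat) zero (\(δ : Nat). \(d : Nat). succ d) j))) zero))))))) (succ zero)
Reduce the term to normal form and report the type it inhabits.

resulting normal form:
  succ (succ (succ (succ (succ (succ (succ (succ (succ zero))))))))
inferred type:
  Nat


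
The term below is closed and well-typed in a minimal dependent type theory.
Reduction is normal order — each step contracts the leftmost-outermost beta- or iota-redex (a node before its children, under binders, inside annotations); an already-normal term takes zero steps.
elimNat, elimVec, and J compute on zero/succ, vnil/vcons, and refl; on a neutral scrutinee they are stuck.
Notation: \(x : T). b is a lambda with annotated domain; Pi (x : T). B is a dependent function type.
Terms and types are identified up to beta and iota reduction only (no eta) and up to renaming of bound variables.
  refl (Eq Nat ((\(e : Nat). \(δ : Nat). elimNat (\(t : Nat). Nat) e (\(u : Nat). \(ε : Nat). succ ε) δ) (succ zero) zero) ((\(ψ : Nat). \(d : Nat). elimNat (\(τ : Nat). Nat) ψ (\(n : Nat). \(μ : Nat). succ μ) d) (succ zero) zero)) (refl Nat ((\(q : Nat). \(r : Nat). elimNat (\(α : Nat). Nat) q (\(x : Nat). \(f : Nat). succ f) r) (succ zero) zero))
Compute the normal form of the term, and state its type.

reduced normal form:
  refl (Eq Nat (succ zero) (succ zero)) (refl Nat (succ zero))
type:
  Eq (Eq Nat (succ zero) (succ zero)) (refl Nat (succ zero)) (refl Nat (succ zero))


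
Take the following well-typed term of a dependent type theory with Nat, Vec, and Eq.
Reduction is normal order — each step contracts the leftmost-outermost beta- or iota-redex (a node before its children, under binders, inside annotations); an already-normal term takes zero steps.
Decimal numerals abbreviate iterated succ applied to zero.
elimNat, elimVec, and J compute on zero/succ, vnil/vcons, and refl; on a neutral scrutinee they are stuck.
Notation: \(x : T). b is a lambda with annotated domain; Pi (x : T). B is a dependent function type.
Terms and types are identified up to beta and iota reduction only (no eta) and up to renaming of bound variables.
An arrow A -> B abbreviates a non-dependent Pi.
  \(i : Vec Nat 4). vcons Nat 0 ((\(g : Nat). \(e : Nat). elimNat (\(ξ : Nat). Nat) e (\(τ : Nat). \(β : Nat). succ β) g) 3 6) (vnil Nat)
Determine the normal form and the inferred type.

reduced normal form:
  \(i : Vec Nat 4). vcons Nat 0 9 (vnil Nat)
inferred type:
  Vec Nat 4 -> Vec Nat 1
observation: the first redex contracted is a beta-redex; the normal form is reached in 12 normal-order steps.


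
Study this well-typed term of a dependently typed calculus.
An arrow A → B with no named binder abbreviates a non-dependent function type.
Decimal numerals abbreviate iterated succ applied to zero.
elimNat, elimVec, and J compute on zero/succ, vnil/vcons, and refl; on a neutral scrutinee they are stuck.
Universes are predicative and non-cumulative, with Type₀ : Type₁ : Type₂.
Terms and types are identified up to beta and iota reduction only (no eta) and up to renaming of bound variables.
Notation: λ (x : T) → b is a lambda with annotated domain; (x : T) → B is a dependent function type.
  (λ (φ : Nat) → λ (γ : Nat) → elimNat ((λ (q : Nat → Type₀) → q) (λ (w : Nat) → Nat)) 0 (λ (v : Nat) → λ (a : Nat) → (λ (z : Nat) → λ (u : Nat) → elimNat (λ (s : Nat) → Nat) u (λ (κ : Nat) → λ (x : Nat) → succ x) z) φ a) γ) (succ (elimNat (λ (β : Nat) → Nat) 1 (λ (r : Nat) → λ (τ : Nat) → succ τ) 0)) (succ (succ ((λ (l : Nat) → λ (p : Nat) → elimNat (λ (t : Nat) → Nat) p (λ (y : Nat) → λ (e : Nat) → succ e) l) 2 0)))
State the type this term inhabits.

type:
  Nat


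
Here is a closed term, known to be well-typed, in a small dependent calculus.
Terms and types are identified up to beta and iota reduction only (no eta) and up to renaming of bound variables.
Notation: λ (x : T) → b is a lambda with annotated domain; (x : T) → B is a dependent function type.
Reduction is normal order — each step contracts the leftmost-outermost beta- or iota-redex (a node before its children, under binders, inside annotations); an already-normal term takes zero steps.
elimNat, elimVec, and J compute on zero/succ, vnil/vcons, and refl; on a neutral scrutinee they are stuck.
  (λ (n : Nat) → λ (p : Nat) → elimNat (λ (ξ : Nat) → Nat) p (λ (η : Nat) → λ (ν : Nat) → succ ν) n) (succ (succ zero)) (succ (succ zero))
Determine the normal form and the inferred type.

normal form:
  succ (succ (succ (succ zero)))
the term's type:
  Nat
observation: normalization takes exactly 9 steps under the normal-order strategy.


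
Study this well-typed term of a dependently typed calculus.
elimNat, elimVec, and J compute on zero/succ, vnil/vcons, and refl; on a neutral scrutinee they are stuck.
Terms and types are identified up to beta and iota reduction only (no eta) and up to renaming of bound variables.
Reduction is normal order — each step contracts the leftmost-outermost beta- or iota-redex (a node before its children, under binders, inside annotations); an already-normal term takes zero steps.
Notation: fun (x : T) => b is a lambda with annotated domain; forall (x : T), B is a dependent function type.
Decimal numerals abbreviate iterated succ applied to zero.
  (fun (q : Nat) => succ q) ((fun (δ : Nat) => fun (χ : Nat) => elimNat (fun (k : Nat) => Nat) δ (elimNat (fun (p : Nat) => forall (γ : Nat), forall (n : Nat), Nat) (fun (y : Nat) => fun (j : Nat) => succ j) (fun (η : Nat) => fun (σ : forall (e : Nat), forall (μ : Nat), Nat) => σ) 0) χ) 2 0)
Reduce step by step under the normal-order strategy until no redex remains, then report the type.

normal-order reduction sequence:
  (fun (q : Nat) => succ q) ((fun (δ : Nat) => fun (χ : Nat) => elimNat (fun (k : Nat) => Nat) δ (elimNat (fun (p : Nat) => forall (γ : Nat), forall (n : Nat), Nat) (fun (y : Nat) => fun (j : Nat) => succ j) (fun (η : Nat) => fun (σ : forall (e : Nat), forall (μ : Nat), Nat) => σ) 0) χ) 2 0)
  ~> succ ((fun (q : Nat) => fun (δ : Nat) => elimNat (fun (χ : Nat) => Nat) q (elimNat (fun (k : Nat) => forall (p : Nat), forall (γ : Nat), Nat) (fun (n : Nat) => fun (y : Nat) => succ y) (fun (j : Nat) => fun (η : forall (σ : Nat), forall (e : Nat), Nat) => η) 0) δ) 2 0)
  ~> succ ((fun (q : Nat) => elimNat (fun (δ : Nat) => Nat) 2 (elimNat (fun (χ : Nat) => forall (k : Nat), forall (p : Nat), Nat) (fun (γ : Nat) => fun (n : Nat) => succ n) (fun (y : Nat) => fun (j : forall (η : Nat), forall (σ : Nat), Nat) => j) 0) q) 0)
  ~> succ (elimNat (fun (q : Nat) => Nat) 2 (elimNat (fun (δ : Nat) => forall (χ : Nat), forall (k : Nat), Nat) (fun (p : Nat) => fun (γ : Nat) => succ γ) (fun (n : Nat) => fun (y : forall (j : Nat), forall (η : Nat), Nat) => y) 0) 0)
  ~> 3
the term's type:
  Nat


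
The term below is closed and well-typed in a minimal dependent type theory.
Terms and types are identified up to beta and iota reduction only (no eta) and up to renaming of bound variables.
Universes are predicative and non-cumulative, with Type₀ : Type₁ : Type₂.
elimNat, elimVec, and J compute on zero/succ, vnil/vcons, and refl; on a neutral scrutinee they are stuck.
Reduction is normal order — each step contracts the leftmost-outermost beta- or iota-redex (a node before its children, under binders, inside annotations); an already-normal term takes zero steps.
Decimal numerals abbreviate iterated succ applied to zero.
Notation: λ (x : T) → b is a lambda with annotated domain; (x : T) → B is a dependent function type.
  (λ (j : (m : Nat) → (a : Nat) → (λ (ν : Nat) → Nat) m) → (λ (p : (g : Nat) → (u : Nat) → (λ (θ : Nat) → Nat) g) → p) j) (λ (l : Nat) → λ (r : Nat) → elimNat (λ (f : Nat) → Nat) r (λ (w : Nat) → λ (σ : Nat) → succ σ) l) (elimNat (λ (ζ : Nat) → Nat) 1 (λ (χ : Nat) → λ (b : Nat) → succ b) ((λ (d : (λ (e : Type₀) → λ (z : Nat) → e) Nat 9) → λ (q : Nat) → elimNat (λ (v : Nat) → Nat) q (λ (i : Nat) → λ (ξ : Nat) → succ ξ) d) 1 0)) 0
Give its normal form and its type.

reduced normal form:
  2
the term's type:
  Nat


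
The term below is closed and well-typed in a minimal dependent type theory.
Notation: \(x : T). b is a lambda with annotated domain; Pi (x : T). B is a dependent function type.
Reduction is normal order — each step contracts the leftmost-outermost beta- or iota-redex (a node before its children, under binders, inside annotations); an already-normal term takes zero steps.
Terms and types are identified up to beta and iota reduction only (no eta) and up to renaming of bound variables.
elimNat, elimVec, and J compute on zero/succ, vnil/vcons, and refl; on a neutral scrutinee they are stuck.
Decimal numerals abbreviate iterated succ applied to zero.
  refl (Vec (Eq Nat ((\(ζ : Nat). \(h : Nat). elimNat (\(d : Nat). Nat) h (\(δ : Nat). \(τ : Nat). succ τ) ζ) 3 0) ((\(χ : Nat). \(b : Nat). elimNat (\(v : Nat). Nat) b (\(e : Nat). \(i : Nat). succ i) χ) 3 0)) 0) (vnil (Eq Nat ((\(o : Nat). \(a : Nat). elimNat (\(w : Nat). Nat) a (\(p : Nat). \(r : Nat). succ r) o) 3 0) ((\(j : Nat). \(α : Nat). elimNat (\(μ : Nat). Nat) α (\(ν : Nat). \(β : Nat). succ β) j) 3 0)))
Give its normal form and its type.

resulting normal form:
  refl (Vec (Eq Nat 3 3) 0) (vnil (Eq Nat 3 3))
the term's type:
  Eq (Vec (Eq Nat 3 3) 0) (vnil (Eq Nat 3 3)) (vnil (Eq Nat 3 3))
observation: normalization takes exactly 48 steps under the normal-order strategy.


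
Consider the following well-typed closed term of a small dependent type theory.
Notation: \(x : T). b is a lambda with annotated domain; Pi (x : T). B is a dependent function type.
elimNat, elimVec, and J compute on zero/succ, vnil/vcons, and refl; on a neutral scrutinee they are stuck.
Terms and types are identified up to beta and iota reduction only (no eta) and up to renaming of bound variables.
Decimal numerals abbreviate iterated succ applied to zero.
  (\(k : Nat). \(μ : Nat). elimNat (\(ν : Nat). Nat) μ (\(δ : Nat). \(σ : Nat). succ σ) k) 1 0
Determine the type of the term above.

type:
  Nat


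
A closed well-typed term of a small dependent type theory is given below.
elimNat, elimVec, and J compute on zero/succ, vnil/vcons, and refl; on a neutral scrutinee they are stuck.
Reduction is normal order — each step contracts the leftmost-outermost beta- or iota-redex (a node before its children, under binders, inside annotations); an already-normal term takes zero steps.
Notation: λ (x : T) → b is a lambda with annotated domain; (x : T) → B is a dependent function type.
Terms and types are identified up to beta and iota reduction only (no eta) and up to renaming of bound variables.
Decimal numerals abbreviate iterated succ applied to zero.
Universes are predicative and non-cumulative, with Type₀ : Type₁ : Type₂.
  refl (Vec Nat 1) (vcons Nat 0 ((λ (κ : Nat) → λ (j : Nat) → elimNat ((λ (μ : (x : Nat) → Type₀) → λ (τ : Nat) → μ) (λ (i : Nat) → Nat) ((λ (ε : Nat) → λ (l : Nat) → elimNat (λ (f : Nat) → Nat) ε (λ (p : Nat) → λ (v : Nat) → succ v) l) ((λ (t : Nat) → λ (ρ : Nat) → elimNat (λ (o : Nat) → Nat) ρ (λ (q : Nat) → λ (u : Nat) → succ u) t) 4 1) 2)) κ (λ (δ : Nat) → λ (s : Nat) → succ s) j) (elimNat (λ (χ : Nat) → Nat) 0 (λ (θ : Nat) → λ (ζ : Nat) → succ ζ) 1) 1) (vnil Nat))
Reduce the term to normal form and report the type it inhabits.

reduced normal form:
  refl (Vec Nat 1) (vcons Nat 0 2 (vnil Nat))
type:
  Eq (Vec Nat 1) (vcons Nat 0 2 (vnil Nat)) (vcons Nat 0 2 (vnil Nat))


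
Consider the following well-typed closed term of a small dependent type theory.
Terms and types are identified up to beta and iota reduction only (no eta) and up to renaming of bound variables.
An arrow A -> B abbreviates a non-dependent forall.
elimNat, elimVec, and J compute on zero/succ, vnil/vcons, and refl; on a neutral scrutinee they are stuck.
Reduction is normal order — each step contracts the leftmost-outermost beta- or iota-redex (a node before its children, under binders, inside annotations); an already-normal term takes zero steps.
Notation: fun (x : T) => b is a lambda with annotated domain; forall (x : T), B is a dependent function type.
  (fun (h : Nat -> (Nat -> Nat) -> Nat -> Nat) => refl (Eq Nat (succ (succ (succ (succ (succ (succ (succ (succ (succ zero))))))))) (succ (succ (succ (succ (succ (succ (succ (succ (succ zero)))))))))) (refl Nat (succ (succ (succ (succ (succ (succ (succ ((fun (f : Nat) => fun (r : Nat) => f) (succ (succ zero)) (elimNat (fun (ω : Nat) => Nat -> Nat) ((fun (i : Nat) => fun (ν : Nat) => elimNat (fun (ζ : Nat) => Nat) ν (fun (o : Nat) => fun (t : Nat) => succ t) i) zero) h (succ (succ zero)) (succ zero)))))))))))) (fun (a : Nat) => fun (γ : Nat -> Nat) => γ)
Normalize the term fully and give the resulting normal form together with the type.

resulting normal form:
  refl (Eq Nat (succ (succ (succ (succ (succ (succ (succ (succ (succ zero))))))))) (succ (succ (succ (succ (succ (succ (succ (succ (succ zero)))))))))) (refl Nat (succ (succ (succ (succ (succ (succ (succ (succ (succ zero))))))))))
the term's type:
  Eq (Eq Nat (succ (succ (succ (succ (succ (succ (succ (succ (succ zero))))))))) (succ (succ (succ (succ (succ (succ (succ (succ (succ zero)))))))))) (refl Nat (succ (succ (succ (succ (succ (succ (succ (succ (succ zero)))))))))) (refl Nat (succ (succ (succ (succ (succ (succ (succ (succ (succ zero))))))))))


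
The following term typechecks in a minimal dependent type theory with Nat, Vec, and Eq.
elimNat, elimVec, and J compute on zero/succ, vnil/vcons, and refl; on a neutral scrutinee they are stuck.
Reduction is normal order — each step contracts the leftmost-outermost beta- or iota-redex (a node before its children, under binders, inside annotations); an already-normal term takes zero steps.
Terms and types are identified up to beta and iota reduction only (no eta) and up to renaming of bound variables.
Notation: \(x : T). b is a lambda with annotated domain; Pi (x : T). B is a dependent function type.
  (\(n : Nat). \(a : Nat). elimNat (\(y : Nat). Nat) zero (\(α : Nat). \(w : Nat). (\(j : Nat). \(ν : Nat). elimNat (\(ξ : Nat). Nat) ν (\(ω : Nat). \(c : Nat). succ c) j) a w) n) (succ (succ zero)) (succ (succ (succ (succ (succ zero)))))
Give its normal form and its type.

normal form:
  succ (succ (succ (succ (succ (succ (succ (succ (succ (succ zero)))))))))
type:
  Nat
observation: reduction starts at a beta-redex, and 45 normal-order steps reach the normal form.


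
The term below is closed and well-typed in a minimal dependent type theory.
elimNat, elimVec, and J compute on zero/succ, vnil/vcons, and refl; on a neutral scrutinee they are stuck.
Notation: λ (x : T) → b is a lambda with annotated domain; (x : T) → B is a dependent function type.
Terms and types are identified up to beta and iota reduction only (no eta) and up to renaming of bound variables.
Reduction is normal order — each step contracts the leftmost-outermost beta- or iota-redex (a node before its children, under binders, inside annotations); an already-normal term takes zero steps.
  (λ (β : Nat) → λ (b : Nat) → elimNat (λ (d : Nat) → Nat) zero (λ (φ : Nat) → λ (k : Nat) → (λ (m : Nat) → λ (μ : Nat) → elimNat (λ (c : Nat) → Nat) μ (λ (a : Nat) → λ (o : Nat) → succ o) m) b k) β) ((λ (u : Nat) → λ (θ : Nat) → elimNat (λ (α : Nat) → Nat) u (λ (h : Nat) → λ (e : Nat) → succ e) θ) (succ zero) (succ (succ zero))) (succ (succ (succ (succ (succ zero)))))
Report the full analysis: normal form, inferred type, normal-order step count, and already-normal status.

resulting normal form:
  succ (succ (succ (succ (succ (succ (succ (succ (succ (succ (succ (succ (succ (succ (succ zero))))))))))))))
type:
  Nat
steps to reach normal form (normal order): 39
term was already normal: no
first contracted redex: a beta-redex


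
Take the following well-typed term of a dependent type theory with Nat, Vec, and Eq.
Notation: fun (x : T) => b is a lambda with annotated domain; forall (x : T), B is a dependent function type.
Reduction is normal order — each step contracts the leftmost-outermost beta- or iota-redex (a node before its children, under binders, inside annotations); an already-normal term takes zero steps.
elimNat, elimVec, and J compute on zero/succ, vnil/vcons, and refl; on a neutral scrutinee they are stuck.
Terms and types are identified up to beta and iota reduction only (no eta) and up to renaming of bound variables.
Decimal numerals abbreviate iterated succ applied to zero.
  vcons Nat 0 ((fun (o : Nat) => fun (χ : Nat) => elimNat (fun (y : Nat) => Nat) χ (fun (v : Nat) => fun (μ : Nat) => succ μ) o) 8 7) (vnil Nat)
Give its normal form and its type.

resulting normal form:
  vcons Nat 0 15 (vnil Nat)
the term's type:
  Vec Nat 1
observation: reduction starts at a beta-redex, and 27 normal-order steps reach the normal form.


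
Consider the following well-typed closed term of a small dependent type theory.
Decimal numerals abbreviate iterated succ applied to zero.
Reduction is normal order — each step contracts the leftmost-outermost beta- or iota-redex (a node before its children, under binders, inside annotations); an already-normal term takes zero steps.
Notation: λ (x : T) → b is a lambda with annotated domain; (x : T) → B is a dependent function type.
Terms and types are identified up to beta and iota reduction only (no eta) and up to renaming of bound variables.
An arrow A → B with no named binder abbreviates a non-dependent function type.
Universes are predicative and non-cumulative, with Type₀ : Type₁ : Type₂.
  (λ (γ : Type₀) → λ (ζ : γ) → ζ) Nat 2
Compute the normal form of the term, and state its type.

reduced normal form:
  2
the term's type:
  Nat
observation: contracting a beta-redex first, the term normalizes in 2 steps.


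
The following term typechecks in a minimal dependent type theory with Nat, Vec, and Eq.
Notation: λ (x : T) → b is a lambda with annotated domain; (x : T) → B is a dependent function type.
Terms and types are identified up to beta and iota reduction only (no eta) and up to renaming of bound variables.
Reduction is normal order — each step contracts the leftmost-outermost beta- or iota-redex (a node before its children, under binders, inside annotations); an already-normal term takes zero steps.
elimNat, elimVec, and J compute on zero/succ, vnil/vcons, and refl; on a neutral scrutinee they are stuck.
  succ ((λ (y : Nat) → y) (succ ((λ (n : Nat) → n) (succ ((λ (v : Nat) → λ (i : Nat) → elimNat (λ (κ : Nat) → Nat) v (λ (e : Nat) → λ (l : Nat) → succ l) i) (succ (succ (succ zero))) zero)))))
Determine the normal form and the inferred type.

normal form:
  succ (succ (succ (succ (succ (succ zero)))))
inferred type:
  Nat


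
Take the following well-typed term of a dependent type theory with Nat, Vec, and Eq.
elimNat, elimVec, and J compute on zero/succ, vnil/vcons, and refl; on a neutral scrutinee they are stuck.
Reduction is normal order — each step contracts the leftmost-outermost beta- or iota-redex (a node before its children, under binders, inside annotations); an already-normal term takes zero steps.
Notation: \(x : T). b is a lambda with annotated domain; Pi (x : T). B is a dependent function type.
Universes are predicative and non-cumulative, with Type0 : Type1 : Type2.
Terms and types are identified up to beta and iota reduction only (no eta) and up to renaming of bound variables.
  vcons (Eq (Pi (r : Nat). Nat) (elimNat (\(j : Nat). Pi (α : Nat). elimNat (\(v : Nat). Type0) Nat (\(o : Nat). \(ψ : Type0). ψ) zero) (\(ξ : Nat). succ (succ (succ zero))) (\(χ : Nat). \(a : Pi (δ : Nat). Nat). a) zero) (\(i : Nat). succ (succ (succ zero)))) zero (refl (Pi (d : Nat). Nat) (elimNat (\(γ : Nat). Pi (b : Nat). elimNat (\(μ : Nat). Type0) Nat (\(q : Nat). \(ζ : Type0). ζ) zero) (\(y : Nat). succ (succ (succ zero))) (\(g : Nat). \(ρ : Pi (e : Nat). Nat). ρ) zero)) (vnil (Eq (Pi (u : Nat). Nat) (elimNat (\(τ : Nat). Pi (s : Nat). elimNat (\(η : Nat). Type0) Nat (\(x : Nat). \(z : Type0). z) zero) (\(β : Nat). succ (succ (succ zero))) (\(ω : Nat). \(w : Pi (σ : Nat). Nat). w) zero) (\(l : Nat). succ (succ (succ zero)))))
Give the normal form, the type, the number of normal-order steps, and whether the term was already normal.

normal form:
  vcons (Eq (Pi (r : Nat). Nat) (\(j : Nat). succ (succ (succ zero))) (\(α : Nat). succ (succ (succ zero)))) zero (refl (Pi (v : Nat). Nat) (\(o : Nat). succ (succ (succ zero)))) (vnil (Eq (Pi (ψ : Nat). Nat) (\(ξ : Nat). succ (succ (succ zero))) (\(χ : Nat). succ (succ (succ zero)))))
type:
  Vec (Eq (Pi (r : Nat). Nat) (\(j : Nat). succ (succ (succ zero))) (\(α : Nat). succ (succ (succ zero)))) (succ zero)
reduction steps (normal order): 3
already normal: no
first redex: an elimNat iota-redex


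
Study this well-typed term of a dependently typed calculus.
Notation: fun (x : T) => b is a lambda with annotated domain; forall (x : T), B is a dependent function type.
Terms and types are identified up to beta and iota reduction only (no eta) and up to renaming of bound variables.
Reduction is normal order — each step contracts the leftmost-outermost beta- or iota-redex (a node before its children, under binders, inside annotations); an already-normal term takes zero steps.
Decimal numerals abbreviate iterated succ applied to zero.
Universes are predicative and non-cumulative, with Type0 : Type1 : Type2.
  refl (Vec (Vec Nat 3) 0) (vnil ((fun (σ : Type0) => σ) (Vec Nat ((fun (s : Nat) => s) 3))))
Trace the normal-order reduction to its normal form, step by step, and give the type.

reduction (normal order):
  refl (Vec (Vec Nat 3) 0) (vnil ((fun (σ : Type0) => σ) (Vec Nat ((fun (s : Nat) => s) 3))))
  ~> refl (Vec (Vec Nat 3) 0) (vnil (Vec Nat ((fun (σ : Nat) => σ) 3)))
  ~> refl (Vec (Vec Nat 3) 0) (vnil (Vec Nat 3))
inferred type:
  Eq (Vec (Vec Nat 3) 0) (vnil (Vec Nat 3)) (vnil (Vec Nat 3))


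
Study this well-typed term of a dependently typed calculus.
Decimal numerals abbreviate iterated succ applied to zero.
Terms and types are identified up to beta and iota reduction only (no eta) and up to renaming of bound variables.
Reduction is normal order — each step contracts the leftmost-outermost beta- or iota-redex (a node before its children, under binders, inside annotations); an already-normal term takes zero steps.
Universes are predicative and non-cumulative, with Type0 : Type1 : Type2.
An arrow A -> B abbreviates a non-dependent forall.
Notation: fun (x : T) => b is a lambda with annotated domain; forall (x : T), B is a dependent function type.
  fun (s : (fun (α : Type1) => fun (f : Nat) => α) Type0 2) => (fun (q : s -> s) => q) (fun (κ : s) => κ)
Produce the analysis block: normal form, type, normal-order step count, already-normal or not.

normal form:
  fun (s : Type0) => fun (α : s) => α
the term's type:
  forall (s : Type0), s -> s
reduction steps (normal order): 3
started in normal form: no
first redex: a beta-redex


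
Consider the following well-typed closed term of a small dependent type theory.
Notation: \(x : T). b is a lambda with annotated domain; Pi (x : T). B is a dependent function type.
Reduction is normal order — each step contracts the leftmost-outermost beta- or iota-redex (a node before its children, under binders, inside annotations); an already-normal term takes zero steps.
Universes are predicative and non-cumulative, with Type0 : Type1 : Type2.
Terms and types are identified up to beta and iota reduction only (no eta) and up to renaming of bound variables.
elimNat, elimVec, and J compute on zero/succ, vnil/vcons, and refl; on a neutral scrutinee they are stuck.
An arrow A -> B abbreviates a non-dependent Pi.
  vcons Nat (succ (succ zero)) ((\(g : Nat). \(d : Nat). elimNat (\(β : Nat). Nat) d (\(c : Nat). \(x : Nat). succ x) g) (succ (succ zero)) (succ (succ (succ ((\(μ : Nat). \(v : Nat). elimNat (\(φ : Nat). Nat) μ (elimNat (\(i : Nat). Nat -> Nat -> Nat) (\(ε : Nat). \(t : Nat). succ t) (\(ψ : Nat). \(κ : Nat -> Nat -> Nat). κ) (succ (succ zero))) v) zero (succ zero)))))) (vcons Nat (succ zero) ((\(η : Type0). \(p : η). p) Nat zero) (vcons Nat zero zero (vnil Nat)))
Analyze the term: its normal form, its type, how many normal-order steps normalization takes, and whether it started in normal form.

reduced normal form:
  vcons Nat (succ (succ zero)) (succ (succ (succ (succ (succ (succ zero)))))) (vcons Nat (succ zero) zero (vcons Nat zero zero (vnil Nat)))
the term's type:
  Vec Nat (succ (succ (succ zero)))
reduction steps (normal order): 24
term was already normal: no
first contracted redex: a beta-redex


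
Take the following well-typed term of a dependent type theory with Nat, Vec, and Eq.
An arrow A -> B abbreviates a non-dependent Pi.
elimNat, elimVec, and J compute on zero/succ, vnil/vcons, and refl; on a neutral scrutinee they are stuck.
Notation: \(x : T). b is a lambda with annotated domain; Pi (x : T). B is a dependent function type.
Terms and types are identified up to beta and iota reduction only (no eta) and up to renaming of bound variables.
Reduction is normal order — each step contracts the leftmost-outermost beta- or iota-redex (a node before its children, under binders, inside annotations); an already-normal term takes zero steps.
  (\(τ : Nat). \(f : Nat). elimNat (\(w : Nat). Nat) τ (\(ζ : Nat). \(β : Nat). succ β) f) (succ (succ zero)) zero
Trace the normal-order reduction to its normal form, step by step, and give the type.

reduction (normal order):
  (\(τ : Nat). \(f : Nat). elimNat (\(w : Nat). Nat) τ (\(ζ : Nat). \(β : Nat). succ β) f) (succ (succ zero)) zero
  ~> (\(τ : Nat). elimNat (\(f : Nat). Nat) (succ (succ zero)) (\(w : Nat). \(ζ : Nat). succ ζ) τ) zero
  ~> elimNat (\(τ : Nat). Nat) (succ (succ zero)) (\(f : Nat). \(w : Nat). succ w) zero
  ~> succ (succ zero)
the term's type:
  Nat


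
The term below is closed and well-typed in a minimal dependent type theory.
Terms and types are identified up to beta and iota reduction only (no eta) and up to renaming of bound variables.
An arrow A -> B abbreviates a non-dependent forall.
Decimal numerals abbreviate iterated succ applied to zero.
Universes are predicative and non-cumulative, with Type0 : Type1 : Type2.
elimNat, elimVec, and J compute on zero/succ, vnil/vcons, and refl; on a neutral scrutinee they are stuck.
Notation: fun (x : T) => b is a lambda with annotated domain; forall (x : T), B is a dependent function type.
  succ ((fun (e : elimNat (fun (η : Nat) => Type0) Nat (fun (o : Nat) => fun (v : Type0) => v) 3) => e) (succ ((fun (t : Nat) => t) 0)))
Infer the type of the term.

type:
  Nat


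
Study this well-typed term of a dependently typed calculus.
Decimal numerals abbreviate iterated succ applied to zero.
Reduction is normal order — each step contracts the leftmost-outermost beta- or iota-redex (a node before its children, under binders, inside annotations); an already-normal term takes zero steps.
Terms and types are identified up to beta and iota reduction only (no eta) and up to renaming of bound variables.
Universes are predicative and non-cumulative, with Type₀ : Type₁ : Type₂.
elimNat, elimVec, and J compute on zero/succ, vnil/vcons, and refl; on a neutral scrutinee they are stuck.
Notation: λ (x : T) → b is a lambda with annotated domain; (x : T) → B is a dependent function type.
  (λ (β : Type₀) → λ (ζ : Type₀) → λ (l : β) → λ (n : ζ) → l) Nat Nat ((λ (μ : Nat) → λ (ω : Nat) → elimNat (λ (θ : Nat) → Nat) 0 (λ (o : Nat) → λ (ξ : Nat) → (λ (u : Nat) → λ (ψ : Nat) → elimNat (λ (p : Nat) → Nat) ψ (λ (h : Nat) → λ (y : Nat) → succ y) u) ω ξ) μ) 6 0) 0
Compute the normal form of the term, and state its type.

reduced normal form:
  0
the term's type:
  Nat


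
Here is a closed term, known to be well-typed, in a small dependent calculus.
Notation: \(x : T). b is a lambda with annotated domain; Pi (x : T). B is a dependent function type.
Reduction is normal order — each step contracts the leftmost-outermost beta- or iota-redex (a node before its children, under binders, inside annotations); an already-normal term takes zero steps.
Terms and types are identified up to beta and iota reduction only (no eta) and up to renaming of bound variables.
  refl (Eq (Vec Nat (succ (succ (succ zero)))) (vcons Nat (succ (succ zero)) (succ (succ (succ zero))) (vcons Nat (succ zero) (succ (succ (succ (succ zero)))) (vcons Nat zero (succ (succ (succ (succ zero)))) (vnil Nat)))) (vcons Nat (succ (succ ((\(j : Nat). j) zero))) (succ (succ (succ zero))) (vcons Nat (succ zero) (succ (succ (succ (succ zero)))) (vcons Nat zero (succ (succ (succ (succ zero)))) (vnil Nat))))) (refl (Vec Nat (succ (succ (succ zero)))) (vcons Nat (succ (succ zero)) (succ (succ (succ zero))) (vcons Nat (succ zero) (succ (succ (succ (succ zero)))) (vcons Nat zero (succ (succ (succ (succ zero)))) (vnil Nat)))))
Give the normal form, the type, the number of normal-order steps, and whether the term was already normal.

normal form:
  refl (Eq (Vec Nat (succ (succ (succ zero)))) (vcons Nat (succ (succ zero)) (succ (succ (succ zero))) (vcons Nat (succ zero) (succ (succ (succ (succ zero)))) (vcons Nat zero (succ (succ (succ (succ zero)))) (vnil Nat)))) (vcons Nat (succ (succ zero)) (succ (succ (succ zero))) (vcons Nat (succ zero) (succ (succ (succ (succ zero)))) (vcons Nat zero (succ (succ (succ (succ zero)))) (vnil Nat))))) (refl (Vec Nat (succ (succ (succ zero)))) (vcons Nat (succ (succ zero)) (succ (succ (succ zero))) (vcons Nat (succ zero) (succ (succ (succ (succ zero)))) (vcons Nat zero (succ (succ (succ (succ zero)))) (vnil Nat)))))
type:
  Eq (Eq (Vec Nat (succ (succ (succ zero)))) (vcons Nat (succ (succ zero)) (succ (succ (succ zero))) (vcons Nat (succ zero) (succ (succ (succ (succ zero)))) (vcons Nat zero (succ (succ (succ (succ zero)))) (vnil Nat)))) (vcons Nat (succ (succ zero)) (succ (succ (succ zero))) (vcons Nat (succ zero) (succ (succ (succ (succ zero)))) (vcons Nat zero (succ (succ (succ (succ zero)))) (vnil Nat))))) (refl (Vec Nat (succ (succ (succ zero)))) (vcons Nat (succ (succ zero)) (succ (succ (succ zero))) (vcons Nat (succ zero) (succ (succ (succ (succ zero)))) (vcons Nat zero (succ (succ (succ (succ zero)))) (vnil Nat))))) (refl (Vec Nat (succ (succ (succ zero)))) (vcons Nat (succ (succ zero)) (succ (succ (succ zero))) (vcons Nat (succ zero) (succ (succ (succ (succ zero)))) (vcons Nat zero (succ (succ (succ (succ zero)))) (vnil Nat)))))
normal-order step count: 1
term was already normal: no
first contracted redex: a beta-redex


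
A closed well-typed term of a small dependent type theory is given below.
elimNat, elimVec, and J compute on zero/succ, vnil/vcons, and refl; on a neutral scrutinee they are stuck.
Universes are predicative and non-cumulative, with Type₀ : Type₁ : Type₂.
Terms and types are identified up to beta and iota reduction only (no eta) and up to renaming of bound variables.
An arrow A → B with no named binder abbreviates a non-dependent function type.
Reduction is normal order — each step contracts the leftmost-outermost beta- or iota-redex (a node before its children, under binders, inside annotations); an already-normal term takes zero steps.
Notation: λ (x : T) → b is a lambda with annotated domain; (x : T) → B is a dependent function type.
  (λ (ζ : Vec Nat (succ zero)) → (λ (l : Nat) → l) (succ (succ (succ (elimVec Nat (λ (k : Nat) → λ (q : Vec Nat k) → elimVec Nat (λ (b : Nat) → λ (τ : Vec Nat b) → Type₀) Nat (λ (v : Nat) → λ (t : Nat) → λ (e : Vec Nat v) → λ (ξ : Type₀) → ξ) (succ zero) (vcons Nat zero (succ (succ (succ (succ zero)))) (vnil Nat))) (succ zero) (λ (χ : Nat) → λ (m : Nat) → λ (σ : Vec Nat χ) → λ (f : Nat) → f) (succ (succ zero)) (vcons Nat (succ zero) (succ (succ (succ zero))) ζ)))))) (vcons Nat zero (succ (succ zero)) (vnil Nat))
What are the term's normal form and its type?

resulting normal form:
  succ (succ (succ (succ zero)))
the term's type:
  Nat


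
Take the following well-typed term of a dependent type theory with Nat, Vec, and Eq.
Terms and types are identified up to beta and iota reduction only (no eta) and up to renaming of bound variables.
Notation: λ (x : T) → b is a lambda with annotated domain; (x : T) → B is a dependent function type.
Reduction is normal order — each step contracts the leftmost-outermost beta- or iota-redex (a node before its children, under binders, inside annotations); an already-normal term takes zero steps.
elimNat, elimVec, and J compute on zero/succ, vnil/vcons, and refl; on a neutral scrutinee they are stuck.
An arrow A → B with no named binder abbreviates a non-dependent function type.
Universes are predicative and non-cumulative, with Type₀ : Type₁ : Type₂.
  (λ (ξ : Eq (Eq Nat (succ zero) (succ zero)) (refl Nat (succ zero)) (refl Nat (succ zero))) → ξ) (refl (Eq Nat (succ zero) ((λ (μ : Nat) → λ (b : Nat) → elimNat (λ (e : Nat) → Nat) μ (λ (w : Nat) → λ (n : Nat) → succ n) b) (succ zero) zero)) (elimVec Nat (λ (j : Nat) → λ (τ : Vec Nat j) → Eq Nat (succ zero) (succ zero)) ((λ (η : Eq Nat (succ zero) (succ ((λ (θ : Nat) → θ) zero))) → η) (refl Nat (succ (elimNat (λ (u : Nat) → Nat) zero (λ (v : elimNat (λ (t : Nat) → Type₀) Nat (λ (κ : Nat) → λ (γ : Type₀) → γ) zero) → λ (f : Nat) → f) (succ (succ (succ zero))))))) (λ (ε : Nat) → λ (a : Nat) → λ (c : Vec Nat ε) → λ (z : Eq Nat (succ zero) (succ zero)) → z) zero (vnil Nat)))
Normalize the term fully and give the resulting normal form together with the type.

reduced normal form:
  refl (Eq Nat (succ zero) (succ zero)) (refl Nat (succ zero))
the term's type:
  Eq (Eq Nat (succ zero) (succ zero)) (refl Nat (succ zero)) (refl Nat (succ zero))
observation: 16 normal-order steps normalize the term, beginning with a beta-redex.


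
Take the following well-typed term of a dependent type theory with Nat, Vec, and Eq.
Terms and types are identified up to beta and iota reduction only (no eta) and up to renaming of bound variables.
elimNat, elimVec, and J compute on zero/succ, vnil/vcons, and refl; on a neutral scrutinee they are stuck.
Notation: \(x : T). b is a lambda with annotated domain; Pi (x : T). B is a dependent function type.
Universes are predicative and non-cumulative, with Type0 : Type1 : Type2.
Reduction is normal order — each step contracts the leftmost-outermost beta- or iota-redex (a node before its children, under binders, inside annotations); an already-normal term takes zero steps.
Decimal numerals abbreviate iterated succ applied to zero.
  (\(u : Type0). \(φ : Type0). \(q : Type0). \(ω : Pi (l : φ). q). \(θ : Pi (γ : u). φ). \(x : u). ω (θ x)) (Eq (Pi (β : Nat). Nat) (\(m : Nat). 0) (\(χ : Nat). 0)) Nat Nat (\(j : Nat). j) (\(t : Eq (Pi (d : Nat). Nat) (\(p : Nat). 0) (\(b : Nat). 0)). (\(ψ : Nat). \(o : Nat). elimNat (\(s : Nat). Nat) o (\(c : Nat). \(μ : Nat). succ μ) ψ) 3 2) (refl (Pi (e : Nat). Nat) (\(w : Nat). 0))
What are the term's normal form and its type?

reduced normal form:
  5
type:
  Nat


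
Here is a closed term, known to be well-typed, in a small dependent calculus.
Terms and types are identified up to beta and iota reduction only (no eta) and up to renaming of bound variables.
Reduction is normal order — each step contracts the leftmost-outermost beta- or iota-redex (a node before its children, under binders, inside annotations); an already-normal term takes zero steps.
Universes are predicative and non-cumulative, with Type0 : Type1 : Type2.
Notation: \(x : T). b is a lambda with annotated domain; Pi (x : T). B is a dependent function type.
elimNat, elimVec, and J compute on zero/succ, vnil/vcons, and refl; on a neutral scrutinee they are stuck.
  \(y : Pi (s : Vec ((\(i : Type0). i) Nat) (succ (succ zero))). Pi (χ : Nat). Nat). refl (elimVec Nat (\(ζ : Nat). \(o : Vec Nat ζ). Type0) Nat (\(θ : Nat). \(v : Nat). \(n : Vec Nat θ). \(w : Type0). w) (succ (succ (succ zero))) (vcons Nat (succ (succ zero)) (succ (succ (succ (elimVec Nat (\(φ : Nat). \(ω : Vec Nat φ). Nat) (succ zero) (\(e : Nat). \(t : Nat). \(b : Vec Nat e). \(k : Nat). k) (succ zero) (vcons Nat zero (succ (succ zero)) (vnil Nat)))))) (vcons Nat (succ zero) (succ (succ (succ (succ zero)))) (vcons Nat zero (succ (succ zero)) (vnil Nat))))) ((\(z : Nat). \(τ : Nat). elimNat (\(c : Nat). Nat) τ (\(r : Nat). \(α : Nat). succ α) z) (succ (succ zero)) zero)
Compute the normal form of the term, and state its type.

resulting normal form:
  \(y : Pi (s : Vec Nat (succ (succ zero))). Pi (i : Nat). Nat). refl Nat (succ (succ zero))
inferred type:
  Pi (y : Pi (s : Vec Nat (succ (succ zero))). Pi (i : Nat). Nat). Eq Nat (succ (succ zero)) (succ (succ zero))
observation: 26 normal-order steps separate the term from its normal form.
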